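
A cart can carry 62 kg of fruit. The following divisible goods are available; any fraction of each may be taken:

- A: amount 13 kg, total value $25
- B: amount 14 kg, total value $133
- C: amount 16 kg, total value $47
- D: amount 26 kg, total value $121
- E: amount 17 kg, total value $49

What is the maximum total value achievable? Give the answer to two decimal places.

318.29

Take in order of value per unit:
- B (133/14 per unit): all 14 → value 133, running total 133.00
- D (121/26 per unit): all 26 → value 121, running total 254.00
- C (47/16 per unit): all 16 → value 47, running total 301.00
- E (49/17 per unit): 6 of 17 → value 6×49/17 = 17.2941, running total 318.29
Total 318.29.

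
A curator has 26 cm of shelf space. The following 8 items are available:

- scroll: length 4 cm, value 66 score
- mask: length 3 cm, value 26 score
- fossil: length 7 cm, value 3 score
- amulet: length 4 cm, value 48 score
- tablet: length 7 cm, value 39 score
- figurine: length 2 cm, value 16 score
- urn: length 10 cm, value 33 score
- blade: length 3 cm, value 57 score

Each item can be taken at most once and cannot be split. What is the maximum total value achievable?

252 score

Check high-value combinations within 26 cm:
- scroll+mask+amulet+tablet+figurine+blade: length 4+3+4+7+2+3=23, value 66+26+48+39+16+57=252
- scroll+mask+amulet+figurine+urn+blade: length 4+3+4+2+10+3=26, value 66+26+48+16+33+57=246
- scroll+mask+amulet+tablet+blade: length 4+3+4+7+3=21, value 66+26+48+39+57=236
- scroll+mask+amulet+urn+blade: length 4+3+4+10+3=24, value 66+26+48+33+57=230
- scroll+amulet+tablet+figurine+blade: length 4+4+7+2+3=20, value 66+48+39+16+57=226
Best: 252 score.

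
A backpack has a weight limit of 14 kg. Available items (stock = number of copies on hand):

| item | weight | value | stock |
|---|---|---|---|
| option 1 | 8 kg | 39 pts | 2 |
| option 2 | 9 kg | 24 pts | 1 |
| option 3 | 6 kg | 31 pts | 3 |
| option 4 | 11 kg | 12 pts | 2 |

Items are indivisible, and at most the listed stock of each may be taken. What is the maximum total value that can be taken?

70 pts

Top feasible selections:
- 1×option 1 + 1×option 3: weight 14, value 70
- 2×option 3: weight 12, value 62
- 1×option 1: weight 8, value 39
Best: 70 pts.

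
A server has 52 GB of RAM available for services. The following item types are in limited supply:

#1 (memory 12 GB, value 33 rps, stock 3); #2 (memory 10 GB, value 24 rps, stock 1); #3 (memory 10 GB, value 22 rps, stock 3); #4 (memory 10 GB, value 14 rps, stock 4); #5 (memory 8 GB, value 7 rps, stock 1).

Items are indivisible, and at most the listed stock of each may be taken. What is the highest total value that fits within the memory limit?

123 rps

Best selections within memory 52 and stock limits:
- 3×#1 + 1×#2: memory 46, value 123
- 1×#1 + 1×#2 + 3×#3: memory 52, value 123
Best: 123 rps.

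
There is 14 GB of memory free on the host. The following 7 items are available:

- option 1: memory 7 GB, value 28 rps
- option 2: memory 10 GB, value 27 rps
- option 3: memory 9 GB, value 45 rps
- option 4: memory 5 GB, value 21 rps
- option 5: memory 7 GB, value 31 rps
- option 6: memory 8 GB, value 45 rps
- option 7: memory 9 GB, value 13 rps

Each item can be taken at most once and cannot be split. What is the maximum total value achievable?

Check high-value combinations within 14 GB:
- option 4+option 6: memory 5+8=13, value 21+45=66
- option 3+option 4: memory 9+5=14, value 45+21=66
- option 1+option 5: memory 7+7=14, value 28+31=59
Best: 66 rps.

66 rps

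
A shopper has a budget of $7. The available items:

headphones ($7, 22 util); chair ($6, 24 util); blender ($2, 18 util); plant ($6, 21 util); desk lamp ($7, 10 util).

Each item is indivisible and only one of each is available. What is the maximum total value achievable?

24 util

This is a 0/1 knapsack; check combinations near the capacity.
- chair: cost 6, value 24
- headphones: cost 7, value 22
- plant: cost 6, value 21
- blender: cost 2, value 18
- desk lamp: cost 7, value 10
Best: 24 util.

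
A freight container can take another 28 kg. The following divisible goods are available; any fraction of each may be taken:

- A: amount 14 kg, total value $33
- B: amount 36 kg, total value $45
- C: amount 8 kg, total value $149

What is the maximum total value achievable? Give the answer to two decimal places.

189.50

Take in order of value per unit:
- C (149/8 per unit): all 8 → value 149, running total 149.00
- A (33/14 per unit): all 14 → value 33, running total 182.00
- B (45/36 per unit): 6 of 36 → value 6×45/36 = 7.5000, running total 189.50
Total 189.50.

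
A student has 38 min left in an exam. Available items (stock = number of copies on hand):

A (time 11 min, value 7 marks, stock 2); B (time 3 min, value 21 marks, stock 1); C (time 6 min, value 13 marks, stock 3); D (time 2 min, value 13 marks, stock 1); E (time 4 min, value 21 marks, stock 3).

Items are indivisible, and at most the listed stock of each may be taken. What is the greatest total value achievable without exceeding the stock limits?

136 marks

Top feasible selections:
- 1×B + 3×C + 1×D + 3×E: time 35, value 136
- 1×B + 2×C + 1×D + 3×E: time 29, value 123
- 1×B + 3×C + 3×E: time 33, value 123
- 1×A + 1×B + 1×C + 1×D + 3×E: time 34, value 117
Best: 136 marks.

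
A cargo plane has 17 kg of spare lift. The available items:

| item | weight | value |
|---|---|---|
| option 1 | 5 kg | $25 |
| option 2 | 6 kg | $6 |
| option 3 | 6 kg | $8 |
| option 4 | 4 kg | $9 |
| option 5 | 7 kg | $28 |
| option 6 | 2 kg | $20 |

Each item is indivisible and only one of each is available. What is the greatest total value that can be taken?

Check high-value combinations within 17 kg:
- option 1+option 5+option 6: weight 5+7+2=14, value 25+28+20=73
- option 1+option 4+option 5: weight 5+4+7=16, value 25+9+28=62
- option 1+option 3+option 4+option 6: weight 5+6+4+2=17, value 25+8+9+20=62
- option 1+option 2+option 4+option 6: weight 5+6+4+2=17, value 25+6+9+20=60
- option 4+option 5+option 6: weight 4+7+2=13, value 9+28+20=57
Best: $73.

$73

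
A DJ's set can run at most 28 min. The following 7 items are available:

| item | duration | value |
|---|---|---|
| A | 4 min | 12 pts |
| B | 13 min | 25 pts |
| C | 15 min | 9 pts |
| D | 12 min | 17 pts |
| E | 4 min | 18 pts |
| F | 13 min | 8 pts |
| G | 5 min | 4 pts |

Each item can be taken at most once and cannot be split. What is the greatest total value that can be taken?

59 pts

Check high-value combinations within 28 min:
- A+B+E+G: duration 4+13+4+5=26, value 12+25+18+4=59
- A+B+E: duration 4+13+4=21, value 12+25+18=55
- A+D+E+G: duration 4+12+4+5=25, value 12+17+18+4=51
- A+D+E: duration 4+12+4=20, value 12+17+18=47
- B+E+G: duration 13+4+5=22, value 25+18+4=47
Best: 59 pts.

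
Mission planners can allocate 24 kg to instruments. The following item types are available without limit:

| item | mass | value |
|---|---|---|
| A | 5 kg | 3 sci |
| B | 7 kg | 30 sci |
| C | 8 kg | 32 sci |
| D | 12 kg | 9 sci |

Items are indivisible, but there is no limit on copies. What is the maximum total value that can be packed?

96 sci

Best value-per-unit is B at 30/7; filling with it alone gives 3×30 = 90.
Optimal mix: 3×C → mass 24, value 96.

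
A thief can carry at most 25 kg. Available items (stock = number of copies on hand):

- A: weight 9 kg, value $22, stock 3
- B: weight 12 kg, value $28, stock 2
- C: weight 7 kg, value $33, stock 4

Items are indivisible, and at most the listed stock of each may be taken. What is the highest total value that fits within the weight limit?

$99

Best selections within weight 25 and stock limits:
- 3×C: weight 21, value 99
- 1×A + 2×C: weight 23, value 88
- 2×A + 1×C: weight 25, value 77
Best: $99.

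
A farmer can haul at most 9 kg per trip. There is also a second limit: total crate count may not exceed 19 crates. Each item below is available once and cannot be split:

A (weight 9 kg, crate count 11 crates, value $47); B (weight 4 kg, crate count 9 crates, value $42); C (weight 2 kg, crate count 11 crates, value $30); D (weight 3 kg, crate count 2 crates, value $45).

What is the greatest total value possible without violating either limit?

$87

Feasible sets respecting both limits:
- B+D: weight 7, crate count 11, value 87
- C+D: weight 5, crate count 13, value 75
- A: weight 9, crate count 11, value 47
- D: weight 3, crate count 2, value 45
Best: $87.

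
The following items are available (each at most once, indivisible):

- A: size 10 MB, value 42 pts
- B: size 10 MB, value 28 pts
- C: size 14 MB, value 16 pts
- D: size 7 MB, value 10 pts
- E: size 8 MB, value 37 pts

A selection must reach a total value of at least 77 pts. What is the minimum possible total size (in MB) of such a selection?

Subsets with value ≥ 77, sorted by total size:
- A+E: size 18, value 79
- A+D+E: size 25, value 89
Minimum size: 18 MB.

18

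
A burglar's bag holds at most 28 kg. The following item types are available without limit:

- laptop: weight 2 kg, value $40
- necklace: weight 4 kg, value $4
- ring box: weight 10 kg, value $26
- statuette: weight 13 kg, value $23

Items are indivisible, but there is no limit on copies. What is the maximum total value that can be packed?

Best value-per-unit is laptop at 40/2, and filling with it alone uses weight 14×2=28. No mix of the others beats 14×40 = 560.

$560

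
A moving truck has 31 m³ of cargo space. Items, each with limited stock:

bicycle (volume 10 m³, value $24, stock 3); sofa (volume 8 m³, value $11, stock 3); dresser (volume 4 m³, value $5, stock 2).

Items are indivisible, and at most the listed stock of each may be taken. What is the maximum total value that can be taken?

Best selections within volume 31 and stock limits:
- 3×bicycle: volume 30, value 72
- 2×bicycle + 1×sofa: volume 28, value 59
- 2×bicycle + 2×dresser: volume 28, value 58
Best: $72.

$72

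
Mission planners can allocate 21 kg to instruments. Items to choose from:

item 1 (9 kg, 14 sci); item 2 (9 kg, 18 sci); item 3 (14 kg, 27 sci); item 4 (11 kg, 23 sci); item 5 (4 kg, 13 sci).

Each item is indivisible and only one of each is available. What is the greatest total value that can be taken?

Check high-value combinations within 21 kg:
- item 2+item 4: mass 9+11=20, value 18+23=41
- item 3+item 5: mass 14+4=18, value 27+13=40
- item 1+item 4: mass 9+11=20, value 14+23=37
- item 4+item 5: mass 11+4=15, value 23+13=36
- item 1+item 2: mass 9+9=18, value 14+18=32
Best: 41 sci.

41 sci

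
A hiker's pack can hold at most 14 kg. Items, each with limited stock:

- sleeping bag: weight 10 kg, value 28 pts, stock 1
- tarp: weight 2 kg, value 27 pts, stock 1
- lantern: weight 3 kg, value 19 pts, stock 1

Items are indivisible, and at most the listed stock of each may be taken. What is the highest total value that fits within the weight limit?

55 pts

Best selections within weight 14 and stock limits:
- 1×sleeping bag + 1×tarp: weight 12, value 55
- 1×sleeping bag + 1×lantern: weight 13, value 47
- 1×tarp + 1×lantern: weight 5, value 46
- 1×sleeping bag: weight 10, value 28
Best: 55 pts.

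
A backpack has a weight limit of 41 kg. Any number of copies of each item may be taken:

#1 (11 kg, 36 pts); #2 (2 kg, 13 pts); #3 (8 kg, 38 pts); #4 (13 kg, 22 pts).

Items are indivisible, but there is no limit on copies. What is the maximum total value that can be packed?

260 pts

Best value-per-unit is #2 at 13/2, and filling with it alone uses weight 20×2=40. No mix of the others beats 20×13 = 260.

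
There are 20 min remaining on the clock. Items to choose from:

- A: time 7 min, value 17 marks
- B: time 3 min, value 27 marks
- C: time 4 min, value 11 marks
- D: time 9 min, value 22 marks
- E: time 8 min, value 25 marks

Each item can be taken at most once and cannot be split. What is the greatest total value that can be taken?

Check high-value combinations within 20 min:
- B+D+E: time 3+9+8=20, value 27+22+25=74
- A+B+E: time 7+3+8=18, value 17+27+25=69
- A+B+D: time 7+3+9=19, value 17+27+22=66
- B+C+E: time 3+4+8=15, value 27+11+25=63
- B+C+D: time 3+4+9=16, value 27+11+22=60
Best: 74 marks.

74 marks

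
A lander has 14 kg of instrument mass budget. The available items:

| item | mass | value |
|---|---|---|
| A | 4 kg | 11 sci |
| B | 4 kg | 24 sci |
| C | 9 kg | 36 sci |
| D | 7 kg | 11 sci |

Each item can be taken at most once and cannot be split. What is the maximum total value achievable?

60 sci

Check high-value combinations within 14 kg:
- B+C: mass 4+9=13, value 24+36=60
- A+C: mass 4+9=13, value 11+36=47
- C: mass 9, value 36
- A+B: mass 4+4=8, value 11+24=35
Best: 60 sci.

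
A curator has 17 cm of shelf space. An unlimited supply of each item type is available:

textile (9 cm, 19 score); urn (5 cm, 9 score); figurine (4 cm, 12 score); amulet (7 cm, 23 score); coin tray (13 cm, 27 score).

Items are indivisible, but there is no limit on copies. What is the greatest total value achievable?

Best value-per-unit is amulet at 23/7; filling with it alone gives 2×23 = 46.
Optimal mix: 4×figurine → length 16, value 48.

48 score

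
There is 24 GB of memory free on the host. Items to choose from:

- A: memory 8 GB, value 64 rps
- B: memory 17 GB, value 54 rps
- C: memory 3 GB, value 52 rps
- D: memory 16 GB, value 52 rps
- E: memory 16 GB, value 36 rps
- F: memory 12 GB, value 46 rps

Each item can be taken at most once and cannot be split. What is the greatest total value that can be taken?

162 rps

Check high-value combinations within 24 GB:
- A+C+F: memory 8+3+12=23, value 64+52+46=162
- A+C: memory 8+3=11, value 64+52=116
- A+D: memory 8+16=24, value 64+52=116
- A+F: memory 8+12=20, value 64+46=110
Best: 162 rps.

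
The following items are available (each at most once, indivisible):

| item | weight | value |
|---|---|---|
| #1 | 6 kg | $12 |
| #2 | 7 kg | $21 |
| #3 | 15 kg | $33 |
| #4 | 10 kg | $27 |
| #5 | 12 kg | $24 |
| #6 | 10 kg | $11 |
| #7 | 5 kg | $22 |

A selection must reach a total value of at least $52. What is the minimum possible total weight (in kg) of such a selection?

18

Subsets with value ≥ 52, sorted by total weight:
- #1+#2+#7: weight 18, value 55
- #3+#7: weight 20, value 55
Minimum weight: 18 kg.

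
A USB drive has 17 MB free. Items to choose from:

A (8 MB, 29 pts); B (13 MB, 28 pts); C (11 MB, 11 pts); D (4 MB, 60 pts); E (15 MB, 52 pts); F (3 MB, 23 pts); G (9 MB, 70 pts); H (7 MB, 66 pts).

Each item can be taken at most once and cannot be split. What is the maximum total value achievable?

This is a 0/1 knapsack; check combinations near the capacity.
- D+F+G: size 4+3+9=16, value 60+23+70=153
- D+F+H: size 4+3+7=14, value 60+23+66=149
- G+H: size 9+7=16, value 70+66=136
Best: 153 pts.

153 pts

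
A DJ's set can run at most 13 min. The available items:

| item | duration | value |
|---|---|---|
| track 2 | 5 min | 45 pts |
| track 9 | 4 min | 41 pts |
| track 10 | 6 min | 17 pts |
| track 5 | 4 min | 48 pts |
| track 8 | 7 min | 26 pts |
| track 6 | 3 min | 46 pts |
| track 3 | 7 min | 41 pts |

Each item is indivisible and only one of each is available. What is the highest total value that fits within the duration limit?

Check high-value combinations within 13 min:
- track 2+track 5+track 6: duration 5+4+3=12, value 45+48+46=139
- track 9+track 5+track 6: duration 4+4+3=11, value 41+48+46=135
- track 2+track 9+track 5: duration 5+4+4=13, value 45+41+48=134
- track 2+track 9+track 6: duration 5+4+3=12, value 45+41+46=132
Best: 139 pts.

139 pts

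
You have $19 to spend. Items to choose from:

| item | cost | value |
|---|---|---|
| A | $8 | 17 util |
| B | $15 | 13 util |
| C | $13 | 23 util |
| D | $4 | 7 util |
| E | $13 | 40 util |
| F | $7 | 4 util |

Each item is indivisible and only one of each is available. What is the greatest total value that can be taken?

47 util

Check high-value combinations within $19:
- D+E: cost 4+13=17, value 7+40=47
- E: cost 13, value 40
- C+D: cost 13+4=17, value 23+7=30
Best: 47 util.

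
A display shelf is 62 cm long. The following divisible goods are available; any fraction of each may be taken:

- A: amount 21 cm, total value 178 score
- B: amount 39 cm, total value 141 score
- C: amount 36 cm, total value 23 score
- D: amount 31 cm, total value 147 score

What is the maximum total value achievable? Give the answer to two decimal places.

Take in order of value per unit:
- A (178/21 per unit): all 21 → value 178, running total 178.00
- D (147/31 per unit): all 31 → value 147, running total 325.00
- B (141/39 per unit): 10 of 39 → value 10×141/39 = 36.1538, running total 361.15
Total 361.15.

361.15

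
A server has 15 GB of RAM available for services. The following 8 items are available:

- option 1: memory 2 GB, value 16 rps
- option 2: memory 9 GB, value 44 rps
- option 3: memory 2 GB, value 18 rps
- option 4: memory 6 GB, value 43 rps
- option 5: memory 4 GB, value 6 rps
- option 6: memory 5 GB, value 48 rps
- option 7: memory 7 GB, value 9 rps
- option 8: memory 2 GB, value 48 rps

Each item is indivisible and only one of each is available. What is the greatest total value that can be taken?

This is a 0/1 knapsack; check combinations near the capacity.
- option 3+option 4+option 6+option 8: memory 2+6+5+2=15, value 18+43+48+48=157
- option 1+option 4+option 6+option 8: memory 2+6+5+2=15, value 16+43+48+48=155
- option 4+option 6+option 8: memory 6+5+2=13, value 43+48+48=139
- option 1+option 3+option 5+option 6+option 8: memory 2+2+4+5+2=15, value 16+18+6+48+48=136
Best: 157 rps.

157 rps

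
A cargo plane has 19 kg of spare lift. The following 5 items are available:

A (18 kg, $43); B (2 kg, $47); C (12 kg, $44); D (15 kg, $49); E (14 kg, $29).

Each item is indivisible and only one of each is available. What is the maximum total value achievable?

Check high-value combinations within 19 kg:
- B+D: weight 2+15=17, value 47+49=96
- B+C: weight 2+12=14, value 47+44=91
- B+E: weight 2+14=16, value 47+29=76
- D: weight 15, value 49
Best: $96.

$96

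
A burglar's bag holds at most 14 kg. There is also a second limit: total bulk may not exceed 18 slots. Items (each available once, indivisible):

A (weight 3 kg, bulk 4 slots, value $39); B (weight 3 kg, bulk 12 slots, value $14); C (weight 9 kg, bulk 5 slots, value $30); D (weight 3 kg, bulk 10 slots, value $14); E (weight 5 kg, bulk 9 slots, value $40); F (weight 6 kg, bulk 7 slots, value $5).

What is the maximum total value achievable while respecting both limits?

Feasible sets respecting both limits:
- A+E: weight 8, bulk 13, value 79
- C+E: weight 14, bulk 14, value 70
- A+C: weight 12, bulk 9, value 69
- A+B: weight 6, bulk 16, value 53
Best: $79.

$79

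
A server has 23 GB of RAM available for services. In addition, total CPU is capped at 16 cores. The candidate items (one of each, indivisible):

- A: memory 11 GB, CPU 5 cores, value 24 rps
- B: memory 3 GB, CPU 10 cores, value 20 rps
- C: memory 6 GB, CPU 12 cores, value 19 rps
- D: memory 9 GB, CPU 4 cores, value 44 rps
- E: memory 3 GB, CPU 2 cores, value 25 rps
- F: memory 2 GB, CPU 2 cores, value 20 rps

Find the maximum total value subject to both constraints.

93 rps

Feasible sets respecting both limits:
- A+D+E: memory 23, CPU 11, value 93
- B+D+E: memory 15, CPU 16, value 89
- D+E+F: memory 14, CPU 8, value 89
Best: 93 rps.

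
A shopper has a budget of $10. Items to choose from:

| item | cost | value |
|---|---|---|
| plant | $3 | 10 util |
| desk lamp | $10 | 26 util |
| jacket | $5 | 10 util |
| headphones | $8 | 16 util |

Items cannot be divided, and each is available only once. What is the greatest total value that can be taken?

Check high-value combinations within $10:
- desk lamp: cost 10, value 26
- plant+jacket: cost 3+5=8, value 10+10=20
- headphones: cost 8, value 16
- plant: cost 3, value 10
Best: 26 util.

26 util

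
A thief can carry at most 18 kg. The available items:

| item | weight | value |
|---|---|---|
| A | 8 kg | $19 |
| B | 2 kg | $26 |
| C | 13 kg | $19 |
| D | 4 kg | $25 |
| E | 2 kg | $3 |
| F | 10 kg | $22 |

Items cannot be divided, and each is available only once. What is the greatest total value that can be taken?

$76

Check high-value combinations within 18 kg:
- B+D+E+F: weight 2+4+2+10=18, value 26+25+3+22=76
- A+B+D+E: weight 8+2+4+2=16, value 19+26+25+3=73
- B+D+F: weight 2+4+10=16, value 26+25+22=73
Best: $76.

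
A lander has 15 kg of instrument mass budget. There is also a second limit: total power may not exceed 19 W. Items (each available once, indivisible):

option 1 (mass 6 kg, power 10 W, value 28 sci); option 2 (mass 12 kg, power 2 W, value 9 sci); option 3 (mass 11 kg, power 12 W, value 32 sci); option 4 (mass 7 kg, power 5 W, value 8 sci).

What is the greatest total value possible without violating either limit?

36 sci

Feasible sets respecting both limits:
- option 1+option 4: mass 13, power 15, value 36
- option 3: mass 11, power 12, value 32
- option 1: mass 6, power 10, value 28
Best: 36 sci.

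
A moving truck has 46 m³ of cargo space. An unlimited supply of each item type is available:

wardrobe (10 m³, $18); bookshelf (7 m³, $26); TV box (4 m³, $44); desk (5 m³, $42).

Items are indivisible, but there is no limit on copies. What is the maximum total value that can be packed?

$484

Best value-per-unit is TV box at 44/4, and filling with it alone uses volume 11×4=44. No mix of the others beats 11×44 = 484.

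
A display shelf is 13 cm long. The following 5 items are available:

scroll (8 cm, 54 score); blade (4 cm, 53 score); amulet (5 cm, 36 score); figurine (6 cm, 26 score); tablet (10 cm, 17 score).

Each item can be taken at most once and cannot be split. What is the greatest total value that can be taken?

Check high-value combinations within 13 cm:
- scroll+blade: length 8+4=12, value 54+53=107
- scroll+amulet: length 8+5=13, value 54+36=90
- blade+amulet: length 4+5=9, value 53+36=89
- blade+figurine: length 4+6=10, value 53+26=79
Best: 107 score.

107 score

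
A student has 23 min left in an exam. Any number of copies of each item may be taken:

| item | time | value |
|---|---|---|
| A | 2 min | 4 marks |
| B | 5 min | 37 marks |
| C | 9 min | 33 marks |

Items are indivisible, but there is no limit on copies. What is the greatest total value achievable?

152 marks

Best value-per-unit is B at 37/5; filling with it alone gives 4×37 = 148.
Optimal mix: 1×A + 4×B → time 22, value 152.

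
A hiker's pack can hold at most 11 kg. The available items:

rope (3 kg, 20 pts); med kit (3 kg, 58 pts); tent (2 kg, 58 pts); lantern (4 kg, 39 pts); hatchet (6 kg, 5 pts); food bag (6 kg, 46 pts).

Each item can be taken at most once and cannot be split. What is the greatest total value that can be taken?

Check high-value combinations within 11 kg:
- med kit+tent+food bag: weight 3+2+6=11, value 58+58+46=162
- med kit+tent+lantern: weight 3+2+4=9, value 58+58+39=155
- rope+med kit+tent: weight 3+3+2=8, value 20+58+58=136
- rope+tent+food bag: weight 3+2+6=11, value 20+58+46=124
Best: 162 pts.

162 pts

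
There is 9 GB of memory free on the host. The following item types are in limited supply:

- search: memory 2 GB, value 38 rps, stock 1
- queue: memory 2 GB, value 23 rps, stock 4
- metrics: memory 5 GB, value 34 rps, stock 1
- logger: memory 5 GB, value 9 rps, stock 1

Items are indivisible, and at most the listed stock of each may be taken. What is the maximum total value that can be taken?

Best selections within memory 9 and stock limits:
- 1×search + 3×queue: memory 8, value 107
- 1×search + 1×queue + 1×metrics: memory 9, value 95
Best: 107 rps.

107 rps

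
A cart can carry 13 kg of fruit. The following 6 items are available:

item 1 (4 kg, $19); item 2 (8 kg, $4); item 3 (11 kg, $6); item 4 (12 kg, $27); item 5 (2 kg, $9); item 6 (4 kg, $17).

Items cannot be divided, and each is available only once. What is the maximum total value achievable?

Check high-value combinations within 13 kg:
- item 1+item 5+item 6: weight 4+2+4=10, value 19+9+17=45
- item 1+item 6: weight 4+4=8, value 19+17=36
- item 1+item 5: weight 4+2=6, value 19+9=28
- item 4: weight 12, value 27
- item 5+item 6: weight 2+4=6, value 9+17=26
Best: $45.

$45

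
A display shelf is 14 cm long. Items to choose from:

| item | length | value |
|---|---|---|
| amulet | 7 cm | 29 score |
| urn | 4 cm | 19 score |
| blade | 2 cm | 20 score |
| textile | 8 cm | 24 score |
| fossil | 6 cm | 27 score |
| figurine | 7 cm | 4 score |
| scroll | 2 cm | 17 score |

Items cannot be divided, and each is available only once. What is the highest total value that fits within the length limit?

83 score

Check high-value combinations within 14 cm:
- urn+blade+fossil+scroll: length 4+2+6+2=14, value 19+20+27+17=83
- amulet+urn+blade: length 7+4+2=13, value 29+19+20=68
- amulet+blade+scroll: length 7+2+2=11, value 29+20+17=66
- urn+blade+fossil: length 4+2+6=12, value 19+20+27=66
Best: 83 score.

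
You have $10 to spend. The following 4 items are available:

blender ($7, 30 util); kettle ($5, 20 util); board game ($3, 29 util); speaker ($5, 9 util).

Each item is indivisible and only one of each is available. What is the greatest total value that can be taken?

Check high-value combinations within $10:
- blender+board game: cost 7+3=10, value 30+29=59
- kettle+board game: cost 5+3=8, value 20+29=49
- board game+speaker: cost 3+5=8, value 29+9=38
- blender: cost 7, value 30
Best: 59 util.

59 util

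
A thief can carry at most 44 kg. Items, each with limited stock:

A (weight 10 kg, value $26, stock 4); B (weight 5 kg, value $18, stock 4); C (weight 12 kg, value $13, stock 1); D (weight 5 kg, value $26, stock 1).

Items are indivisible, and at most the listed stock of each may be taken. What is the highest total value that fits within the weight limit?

Top feasible selections:
- 2×A + 3×B + 1×D: weight 40, value 132
- 1×A + 4×B + 1×D: weight 35, value 124
Best: $132.

$132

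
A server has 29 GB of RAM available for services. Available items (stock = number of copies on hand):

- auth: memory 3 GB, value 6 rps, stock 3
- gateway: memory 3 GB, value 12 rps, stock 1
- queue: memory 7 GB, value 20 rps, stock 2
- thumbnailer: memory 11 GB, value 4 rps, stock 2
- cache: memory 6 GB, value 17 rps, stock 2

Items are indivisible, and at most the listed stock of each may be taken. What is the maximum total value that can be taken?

Best selections within memory 29 and stock limits:
- 1×gateway + 2×queue + 2×cache: memory 29, value 86
- 2×auth + 1×gateway + 2×queue + 1×cache: memory 29, value 81
- 1×auth + 2×queue + 2×cache: memory 29, value 80
- 2×auth + 1×gateway + 1×queue + 2×cache: memory 28, value 78
Best: 86 rps.

86 rps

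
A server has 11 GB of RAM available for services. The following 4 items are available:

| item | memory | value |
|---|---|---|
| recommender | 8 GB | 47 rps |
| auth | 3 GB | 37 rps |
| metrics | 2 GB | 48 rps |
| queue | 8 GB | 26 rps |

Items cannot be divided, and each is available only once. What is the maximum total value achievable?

95 rps

Check high-value combinations within 11 GB:
- recommender+metrics: memory 8+2=10, value 47+48=95
- auth+metrics: memory 3+2=5, value 37+48=85
- recommender+auth: memory 8+3=11, value 47+37=84
- metrics+queue: memory 2+8=10, value 48+26=74
Best: 95 rps.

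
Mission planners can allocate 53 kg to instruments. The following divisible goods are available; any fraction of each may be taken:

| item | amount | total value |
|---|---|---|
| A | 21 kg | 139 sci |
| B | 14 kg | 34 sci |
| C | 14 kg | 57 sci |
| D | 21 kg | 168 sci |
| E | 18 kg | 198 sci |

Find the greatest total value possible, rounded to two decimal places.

458.67

Take in order of value per unit:
- E (198/18 per unit): all 18 → value 198, running total 198.00
- D (168/21 per unit): all 21 → value 168, running total 366.00
- A (139/21 per unit): 14 of 21 → value 14×139/21 = 92.6667, running total 458.67
Total 458.67.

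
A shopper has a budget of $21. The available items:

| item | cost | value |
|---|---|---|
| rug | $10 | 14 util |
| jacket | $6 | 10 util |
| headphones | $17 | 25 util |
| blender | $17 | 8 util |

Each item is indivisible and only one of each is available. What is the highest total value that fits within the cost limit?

Check high-value combinations within $21:
- headphones: cost 17, value 25
- rug+jacket: cost 10+6=16, value 14+10=24
- rug: cost 10, value 14
- jacket: cost 6, value 10
- blender: cost 17, value 8
Best: 25 util.

25 util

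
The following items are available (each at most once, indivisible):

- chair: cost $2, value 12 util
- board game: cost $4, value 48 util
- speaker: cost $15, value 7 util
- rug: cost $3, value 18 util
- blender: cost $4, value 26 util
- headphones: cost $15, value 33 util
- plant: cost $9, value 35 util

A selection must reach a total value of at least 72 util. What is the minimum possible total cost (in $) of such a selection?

8

Subsets with value ≥ 72, sorted by total cost:
- board game+blender: cost 8, value 74
- chair+board game+rug: cost 9, value 78
- chair+board game+blender: cost 10, value 86
- board game+rug+blender: cost 11, value 92
Minimum cost: 8 $.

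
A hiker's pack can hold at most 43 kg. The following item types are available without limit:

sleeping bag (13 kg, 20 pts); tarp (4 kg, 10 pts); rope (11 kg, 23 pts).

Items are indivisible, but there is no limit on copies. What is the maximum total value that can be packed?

103 pts

Best value-per-unit is tarp at 10/4; filling with it alone gives 10×10 = 100.
Optimal mix: 8×tarp + 1×rope → weight 43, value 103.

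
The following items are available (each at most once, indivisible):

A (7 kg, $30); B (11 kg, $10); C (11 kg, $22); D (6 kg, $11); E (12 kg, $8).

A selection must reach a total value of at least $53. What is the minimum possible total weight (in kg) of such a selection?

Subsets with value ≥ 53, sorted by total weight:
- A+C+D: weight 24, value 63
- A+B+C: weight 29, value 62
- A+C+E: weight 30, value 60
Minimum weight: 24 kg.

24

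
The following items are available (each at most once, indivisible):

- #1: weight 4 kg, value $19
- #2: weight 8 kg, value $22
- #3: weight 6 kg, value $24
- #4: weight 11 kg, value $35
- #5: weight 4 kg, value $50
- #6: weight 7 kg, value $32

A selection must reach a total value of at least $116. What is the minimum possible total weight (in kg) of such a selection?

Subsets with value ≥ 116, sorted by total weight:
- #1+#3+#5+#6: weight 21, value 125
- #4+#5+#6: weight 22, value 117
- #1+#2+#5+#6: weight 23, value 123
Minimum weight: 21 kg.

21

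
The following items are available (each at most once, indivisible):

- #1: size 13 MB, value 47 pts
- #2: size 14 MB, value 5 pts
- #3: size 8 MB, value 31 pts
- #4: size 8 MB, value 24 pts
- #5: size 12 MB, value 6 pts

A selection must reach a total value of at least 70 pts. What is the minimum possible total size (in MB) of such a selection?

21

Subsets with value ≥ 70, sorted by total size:
- #1+#3: size 21, value 78
- #1+#4: size 21, value 71
Minimum size: 21 MB.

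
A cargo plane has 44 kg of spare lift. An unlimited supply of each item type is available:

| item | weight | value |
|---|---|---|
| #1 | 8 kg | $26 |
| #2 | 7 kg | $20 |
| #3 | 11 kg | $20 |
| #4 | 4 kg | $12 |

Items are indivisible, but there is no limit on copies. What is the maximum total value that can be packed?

Best value-per-unit is #1 at 26/8; filling with it alone gives 5×26 = 130.
Optimal mix: 5×#1 + 1×#4 → weight 44, value 142.

$142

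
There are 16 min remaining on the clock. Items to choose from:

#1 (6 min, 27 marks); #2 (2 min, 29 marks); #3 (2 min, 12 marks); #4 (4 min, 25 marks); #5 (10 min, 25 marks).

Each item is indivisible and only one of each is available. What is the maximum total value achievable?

93 marks

Check high-value combinations within 16 min:
- #1+#2+#3+#4: time 6+2+2+4=14, value 27+29+12+25=93
- #1+#2+#4: time 6+2+4=12, value 27+29+25=81
- #2+#4+#5: time 2+4+10=16, value 29+25+25=79
- #1+#2+#3: time 6+2+2=10, value 27+29+12=68
Best: 93 marks.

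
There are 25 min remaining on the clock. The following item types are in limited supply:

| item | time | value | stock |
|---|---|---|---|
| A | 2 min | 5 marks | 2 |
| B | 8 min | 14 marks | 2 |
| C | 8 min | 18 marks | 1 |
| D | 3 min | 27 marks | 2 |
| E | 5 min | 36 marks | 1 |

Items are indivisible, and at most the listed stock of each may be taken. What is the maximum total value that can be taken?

Top feasible selections:
- 2×A + 1×C + 2×D + 1×E: time 23, value 118
- 2×A + 1×B + 2×D + 1×E: time 23, value 114
- 1×A + 1×C + 2×D + 1×E: time 21, value 113
Best: 118 marks.

118 marks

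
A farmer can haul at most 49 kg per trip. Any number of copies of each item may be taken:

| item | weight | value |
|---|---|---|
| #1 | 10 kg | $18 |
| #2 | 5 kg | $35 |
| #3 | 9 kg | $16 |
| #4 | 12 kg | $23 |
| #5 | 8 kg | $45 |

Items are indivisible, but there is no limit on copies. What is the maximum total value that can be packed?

Best value-per-unit is #2 at 35/5; filling with it alone gives 9×35 = 315.
Optimal mix: 8×#2 + 1×#5 → weight 48, value 325.

$325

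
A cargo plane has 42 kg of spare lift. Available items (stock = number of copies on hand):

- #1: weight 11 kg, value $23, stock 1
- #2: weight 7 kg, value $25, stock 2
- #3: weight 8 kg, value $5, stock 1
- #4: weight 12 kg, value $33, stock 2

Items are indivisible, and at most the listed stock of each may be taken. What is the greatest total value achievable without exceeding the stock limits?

$116

Top feasible selections:
- 2×#2 + 2×#4: weight 38, value 116
- 1×#1 + 1×#2 + 2×#4: weight 42, value 114
Best: $116.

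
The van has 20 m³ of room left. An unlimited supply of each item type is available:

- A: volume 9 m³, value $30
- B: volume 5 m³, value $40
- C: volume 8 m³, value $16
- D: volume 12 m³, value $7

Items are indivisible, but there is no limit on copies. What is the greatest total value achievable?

Best value-per-unit is B at 40/5, and filling with it alone uses volume 4×5=20. No mix of the others beats 4×40 = 160.

$160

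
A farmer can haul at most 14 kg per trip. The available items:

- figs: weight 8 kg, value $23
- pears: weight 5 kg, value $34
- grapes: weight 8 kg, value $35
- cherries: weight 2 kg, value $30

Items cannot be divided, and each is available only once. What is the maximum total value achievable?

Check high-value combinations within 14 kg:
- pears+grapes: weight 5+8=13, value 34+35=69
- grapes+cherries: weight 8+2=10, value 35+30=65
- pears+cherries: weight 5+2=7, value 34+30=64
- figs+pears: weight 8+5=13, value 23+34=57
- figs+cherries: weight 8+2=10, value 23+30=53
Best: $69.

$69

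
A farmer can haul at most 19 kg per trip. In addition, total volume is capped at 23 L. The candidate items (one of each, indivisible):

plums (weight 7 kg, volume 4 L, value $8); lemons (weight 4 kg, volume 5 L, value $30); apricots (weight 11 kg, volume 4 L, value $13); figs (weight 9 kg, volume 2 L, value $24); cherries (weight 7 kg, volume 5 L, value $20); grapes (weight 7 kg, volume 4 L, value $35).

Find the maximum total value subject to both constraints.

Feasible sets respecting both limits:
- lemons+cherries+grapes: weight 18, volume 14, value 85
- plums+lemons+grapes: weight 18, volume 13, value 73
- lemons+grapes: weight 11, volume 9, value 65
- figs+grapes: weight 16, volume 6, value 59
Best: $85.

$85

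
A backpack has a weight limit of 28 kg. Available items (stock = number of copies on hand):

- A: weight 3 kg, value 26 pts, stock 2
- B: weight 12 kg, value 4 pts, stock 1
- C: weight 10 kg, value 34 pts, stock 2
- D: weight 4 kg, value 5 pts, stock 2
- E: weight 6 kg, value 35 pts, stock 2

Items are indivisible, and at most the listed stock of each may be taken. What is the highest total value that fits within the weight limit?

Best selections within weight 28 and stock limits:
- 2×A + 1×C + 2×E: weight 28, value 156
- 2×A + 2×D + 2×E: weight 26, value 132
- 1×A + 1×C + 2×E: weight 25, value 130
- 2×A + 1×D + 2×E: weight 22, value 127
Best: 156 pts.

156 pts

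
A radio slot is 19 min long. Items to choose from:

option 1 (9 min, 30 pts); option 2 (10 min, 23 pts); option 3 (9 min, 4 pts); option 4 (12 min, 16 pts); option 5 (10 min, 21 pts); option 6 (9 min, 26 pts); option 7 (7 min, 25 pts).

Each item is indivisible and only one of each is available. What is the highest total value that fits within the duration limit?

56 pts

Check high-value combinations within 19 min:
- option 1+option 6: duration 9+9=18, value 30+26=56
- option 1+option 7: duration 9+7=16, value 30+25=55
- option 1+option 2: duration 9+10=19, value 30+23=53
- option 6+option 7: duration 9+7=16, value 26+25=51
- option 1+option 5: duration 9+10=19, value 30+21=51
Best: 56 pts.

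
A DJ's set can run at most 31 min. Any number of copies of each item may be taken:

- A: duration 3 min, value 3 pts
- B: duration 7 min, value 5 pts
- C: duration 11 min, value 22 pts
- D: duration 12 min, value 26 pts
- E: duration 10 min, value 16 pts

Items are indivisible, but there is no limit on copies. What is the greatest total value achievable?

58 pts

Best value-per-unit is D at 26/12; filling with it alone gives 2×26 = 52.
Optimal mix: 2×A + 2×D → duration 30, value 58.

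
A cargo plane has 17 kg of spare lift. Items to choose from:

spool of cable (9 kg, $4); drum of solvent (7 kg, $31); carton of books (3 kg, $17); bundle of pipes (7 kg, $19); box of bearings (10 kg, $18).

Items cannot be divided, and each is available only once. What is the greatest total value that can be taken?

Check high-value combinations within 17 kg:
- drum of solvent+carton of books+bundle of pipes: weight 7+3+7=17, value 31+17+19=67
- drum of solvent+bundle of pipes: weight 7+7=14, value 31+19=50
- drum of solvent+box of bearings: weight 7+10=17, value 31+18=49
Best: $67.

$67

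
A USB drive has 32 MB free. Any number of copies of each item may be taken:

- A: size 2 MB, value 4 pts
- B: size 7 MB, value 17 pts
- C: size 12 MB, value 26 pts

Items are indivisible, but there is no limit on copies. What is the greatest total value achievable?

76 pts

Best value-per-unit is B at 17/7; filling with it alone gives 4×17 = 68.
Optimal mix: 2×A + 4×B → size 32, value 76.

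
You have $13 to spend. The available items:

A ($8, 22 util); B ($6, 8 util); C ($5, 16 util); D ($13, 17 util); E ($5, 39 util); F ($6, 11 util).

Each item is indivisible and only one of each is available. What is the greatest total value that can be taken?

61 util

Check high-value combinations within $13:
- A+E: cost 8+5=13, value 22+39=61
- C+E: cost 5+5=10, value 16+39=55
- E+F: cost 5+6=11, value 39+11=50
- B+E: cost 6+5=11, value 8+39=47
- E: cost 5, value 39
Best: 61 util.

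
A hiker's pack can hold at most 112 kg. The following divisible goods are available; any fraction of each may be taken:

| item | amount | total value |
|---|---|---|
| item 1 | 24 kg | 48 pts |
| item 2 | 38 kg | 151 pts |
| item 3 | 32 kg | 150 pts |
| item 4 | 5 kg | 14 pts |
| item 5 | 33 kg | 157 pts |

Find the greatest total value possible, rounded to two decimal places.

480.00

Take in order of value per unit:
- item 5 (157/33 per unit): all 33 → value 157, running total 157.00
- item 3 (150/32 per unit): all 32 → value 150, running total 307.00
- item 2 (151/38 per unit): all 38 → value 151, running total 458.00
- item 4 (14/5 per unit): all 5 → value 14, running total 472.00
- item 1 (48/24 per unit): 4 of 24 → value 4×48/24 = 8.0000, running total 480.00
Total 480.00.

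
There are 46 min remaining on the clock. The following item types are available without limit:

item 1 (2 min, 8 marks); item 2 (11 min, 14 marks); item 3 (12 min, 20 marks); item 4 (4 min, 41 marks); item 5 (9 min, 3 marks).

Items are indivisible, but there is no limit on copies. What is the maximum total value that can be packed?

459 marks

Best value-per-unit is item 4 at 41/4; filling with it alone gives 11×41 = 451.
Optimal mix: 1×item 1 + 11×item 4 → time 46, value 459.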